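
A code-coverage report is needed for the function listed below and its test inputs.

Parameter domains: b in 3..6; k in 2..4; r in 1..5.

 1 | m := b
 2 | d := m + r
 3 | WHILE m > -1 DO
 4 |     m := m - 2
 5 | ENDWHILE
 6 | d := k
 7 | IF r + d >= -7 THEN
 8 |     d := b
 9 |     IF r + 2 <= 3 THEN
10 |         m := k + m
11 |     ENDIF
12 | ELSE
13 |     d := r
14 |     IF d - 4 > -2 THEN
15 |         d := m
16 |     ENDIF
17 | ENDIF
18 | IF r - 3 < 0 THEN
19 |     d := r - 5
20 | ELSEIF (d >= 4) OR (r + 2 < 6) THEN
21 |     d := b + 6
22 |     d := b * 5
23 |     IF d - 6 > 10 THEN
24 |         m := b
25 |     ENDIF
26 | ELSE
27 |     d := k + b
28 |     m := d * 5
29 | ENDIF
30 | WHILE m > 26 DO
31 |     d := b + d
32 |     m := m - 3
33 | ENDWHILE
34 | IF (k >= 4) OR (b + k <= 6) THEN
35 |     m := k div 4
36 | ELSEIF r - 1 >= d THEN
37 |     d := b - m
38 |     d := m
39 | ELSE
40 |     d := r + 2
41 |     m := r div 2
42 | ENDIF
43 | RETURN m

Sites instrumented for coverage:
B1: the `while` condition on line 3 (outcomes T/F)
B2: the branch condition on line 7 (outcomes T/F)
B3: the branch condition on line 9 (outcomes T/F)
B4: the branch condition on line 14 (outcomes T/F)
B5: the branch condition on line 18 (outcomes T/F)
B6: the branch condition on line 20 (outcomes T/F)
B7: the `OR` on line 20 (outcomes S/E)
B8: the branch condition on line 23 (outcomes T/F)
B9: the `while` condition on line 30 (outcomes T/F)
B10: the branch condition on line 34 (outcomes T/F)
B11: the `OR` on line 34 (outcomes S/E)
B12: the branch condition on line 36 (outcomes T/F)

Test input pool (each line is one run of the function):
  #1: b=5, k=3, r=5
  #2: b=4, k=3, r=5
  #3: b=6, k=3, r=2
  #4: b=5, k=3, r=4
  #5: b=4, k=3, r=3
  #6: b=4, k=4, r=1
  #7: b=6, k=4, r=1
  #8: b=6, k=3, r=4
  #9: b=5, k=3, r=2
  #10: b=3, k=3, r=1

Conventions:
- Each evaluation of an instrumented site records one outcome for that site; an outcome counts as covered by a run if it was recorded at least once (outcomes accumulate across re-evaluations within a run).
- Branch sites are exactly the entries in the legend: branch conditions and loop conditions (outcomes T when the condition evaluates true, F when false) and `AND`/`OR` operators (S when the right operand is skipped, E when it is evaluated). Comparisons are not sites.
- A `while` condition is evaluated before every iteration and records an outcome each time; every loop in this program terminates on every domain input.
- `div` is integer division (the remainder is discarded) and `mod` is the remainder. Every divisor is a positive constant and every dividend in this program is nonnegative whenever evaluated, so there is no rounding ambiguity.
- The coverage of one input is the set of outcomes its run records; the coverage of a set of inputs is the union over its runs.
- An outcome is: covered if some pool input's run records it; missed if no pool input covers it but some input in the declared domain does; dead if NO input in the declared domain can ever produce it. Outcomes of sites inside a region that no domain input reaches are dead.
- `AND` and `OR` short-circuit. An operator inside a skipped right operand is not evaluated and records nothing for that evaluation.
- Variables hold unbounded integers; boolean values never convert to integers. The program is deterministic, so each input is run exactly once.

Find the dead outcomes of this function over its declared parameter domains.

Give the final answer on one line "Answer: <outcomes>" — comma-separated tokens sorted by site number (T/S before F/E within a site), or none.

exhaustive pass over the 60-input domain:
  B2=F: never recorded by any domain input -> dead
  B4=T: never recorded by any domain input -> dead
  B4=F: never recorded by any domain input -> dead
  reachable outcomes have witnesses, e.g. B1=T (e.g. b=3, k=2, r=1), B1=F (e.g. b=3, k=2, r=1), B2=T (e.g. b=3, k=2, r=1), B3=T (e.g. b=3, k=2, r=1)

Answer: B2=F, B4=T, B4=F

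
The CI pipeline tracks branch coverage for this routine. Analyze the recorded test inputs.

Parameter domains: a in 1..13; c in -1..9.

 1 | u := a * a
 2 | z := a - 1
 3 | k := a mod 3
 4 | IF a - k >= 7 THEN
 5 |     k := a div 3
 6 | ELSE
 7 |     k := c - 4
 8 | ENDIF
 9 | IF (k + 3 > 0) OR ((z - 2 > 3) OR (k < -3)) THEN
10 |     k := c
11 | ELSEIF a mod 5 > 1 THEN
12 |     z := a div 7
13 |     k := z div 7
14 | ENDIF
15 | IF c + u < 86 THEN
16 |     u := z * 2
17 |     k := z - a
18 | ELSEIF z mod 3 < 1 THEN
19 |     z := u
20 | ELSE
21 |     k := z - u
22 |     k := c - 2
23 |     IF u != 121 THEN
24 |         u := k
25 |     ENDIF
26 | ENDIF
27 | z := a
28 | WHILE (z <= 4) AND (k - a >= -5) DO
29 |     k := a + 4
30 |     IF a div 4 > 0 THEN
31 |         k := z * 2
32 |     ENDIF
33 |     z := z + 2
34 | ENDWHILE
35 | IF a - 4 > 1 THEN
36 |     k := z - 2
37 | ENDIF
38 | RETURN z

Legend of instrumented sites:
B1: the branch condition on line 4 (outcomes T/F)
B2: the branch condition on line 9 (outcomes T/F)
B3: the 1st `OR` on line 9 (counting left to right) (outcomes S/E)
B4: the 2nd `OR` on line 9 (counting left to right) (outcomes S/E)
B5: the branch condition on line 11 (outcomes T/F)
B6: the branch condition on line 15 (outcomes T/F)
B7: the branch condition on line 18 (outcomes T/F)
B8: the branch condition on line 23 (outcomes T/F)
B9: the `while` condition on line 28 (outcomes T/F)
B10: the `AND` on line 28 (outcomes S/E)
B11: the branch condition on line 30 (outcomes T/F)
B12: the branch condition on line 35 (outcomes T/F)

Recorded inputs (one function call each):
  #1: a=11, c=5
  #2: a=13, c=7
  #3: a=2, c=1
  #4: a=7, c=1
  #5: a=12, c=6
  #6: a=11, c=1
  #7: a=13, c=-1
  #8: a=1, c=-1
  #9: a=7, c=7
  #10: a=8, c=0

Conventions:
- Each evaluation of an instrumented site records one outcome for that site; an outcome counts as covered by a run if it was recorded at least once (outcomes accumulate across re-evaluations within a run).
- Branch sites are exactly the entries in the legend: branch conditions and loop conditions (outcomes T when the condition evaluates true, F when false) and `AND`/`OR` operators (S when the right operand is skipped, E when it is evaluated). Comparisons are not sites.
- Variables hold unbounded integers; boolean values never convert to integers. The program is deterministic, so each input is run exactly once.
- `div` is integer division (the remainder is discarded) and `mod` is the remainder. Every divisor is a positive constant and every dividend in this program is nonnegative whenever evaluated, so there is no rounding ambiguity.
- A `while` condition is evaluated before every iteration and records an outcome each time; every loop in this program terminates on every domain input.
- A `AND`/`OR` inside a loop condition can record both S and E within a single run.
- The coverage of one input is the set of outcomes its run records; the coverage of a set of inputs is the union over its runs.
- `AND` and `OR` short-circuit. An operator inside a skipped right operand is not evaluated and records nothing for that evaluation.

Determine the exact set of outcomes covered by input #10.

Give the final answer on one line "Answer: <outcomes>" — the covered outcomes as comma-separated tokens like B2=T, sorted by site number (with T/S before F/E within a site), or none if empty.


Event log for input #10 (a=8, c=0):
  B1->F, B3->E, B4->S, B2->T, B6->T, B10->S, B9->F, B12->T
collecting distinct outcomes: B1=F, B2=T, B3=E, B4=S, B6=T, B9=F, B10=S, B12=T
Answer: B1=F, B2=T, B3=E, B4=S, B6=T, B9=F, B10=S, B12=T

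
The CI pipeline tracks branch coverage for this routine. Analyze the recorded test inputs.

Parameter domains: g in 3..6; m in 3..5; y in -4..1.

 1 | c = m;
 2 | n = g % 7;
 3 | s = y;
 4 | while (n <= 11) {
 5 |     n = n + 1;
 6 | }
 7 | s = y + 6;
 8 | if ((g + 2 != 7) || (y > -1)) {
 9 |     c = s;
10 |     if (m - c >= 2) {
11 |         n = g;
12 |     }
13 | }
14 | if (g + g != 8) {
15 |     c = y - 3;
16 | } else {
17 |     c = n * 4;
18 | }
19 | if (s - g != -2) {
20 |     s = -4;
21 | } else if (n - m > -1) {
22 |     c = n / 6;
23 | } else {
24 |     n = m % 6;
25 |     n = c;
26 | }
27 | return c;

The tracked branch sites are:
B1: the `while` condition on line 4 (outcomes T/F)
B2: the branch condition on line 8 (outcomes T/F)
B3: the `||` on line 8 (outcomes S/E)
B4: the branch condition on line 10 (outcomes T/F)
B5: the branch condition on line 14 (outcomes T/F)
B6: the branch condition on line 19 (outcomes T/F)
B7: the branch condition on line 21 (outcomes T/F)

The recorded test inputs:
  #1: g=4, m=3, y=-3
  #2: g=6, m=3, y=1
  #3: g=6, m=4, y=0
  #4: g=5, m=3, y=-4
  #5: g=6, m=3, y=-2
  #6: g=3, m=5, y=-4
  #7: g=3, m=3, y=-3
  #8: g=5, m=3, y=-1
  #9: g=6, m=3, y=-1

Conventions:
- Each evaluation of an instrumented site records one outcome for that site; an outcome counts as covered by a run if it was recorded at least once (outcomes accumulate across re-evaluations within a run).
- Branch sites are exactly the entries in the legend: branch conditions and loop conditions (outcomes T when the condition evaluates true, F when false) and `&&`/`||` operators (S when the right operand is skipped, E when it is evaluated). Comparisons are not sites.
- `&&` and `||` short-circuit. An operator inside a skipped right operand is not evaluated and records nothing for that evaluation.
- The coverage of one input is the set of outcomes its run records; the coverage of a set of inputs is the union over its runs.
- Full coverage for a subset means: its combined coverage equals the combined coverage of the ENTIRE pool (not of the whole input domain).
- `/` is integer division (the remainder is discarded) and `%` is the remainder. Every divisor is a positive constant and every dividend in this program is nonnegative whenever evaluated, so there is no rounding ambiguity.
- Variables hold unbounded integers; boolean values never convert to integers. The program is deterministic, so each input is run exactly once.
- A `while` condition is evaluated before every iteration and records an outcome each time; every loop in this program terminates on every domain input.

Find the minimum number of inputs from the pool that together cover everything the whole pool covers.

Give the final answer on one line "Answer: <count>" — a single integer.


input #1, g=4, m=3, y=-3: events B1->T, B1->T, B1->T, B1->T, B1->T, B1->T, B1->T, B1->T, B1->F, B3->S, B2->T, B4->F, B5->F, B6->T; outcomes B1=T, B1=F, B2=T, B3=S, B4=F, B5=F, B6=T
input #2, g=6, m=3, y=1: events B1->T, B1->T, B1->T, B1->T, B1->T, B1->T, B1->F, B3->S, B2->T, B4->F, B5->T, B6->T; outcomes B1=T, B1=F, B2=T, B3=S, B4=F, B5=T, B6=T
input #3, g=6, m=4, y=0: events B1->T, B1->T, B1->T, B1->T, B1->T, B1->T, B1->F, B3->S, B2->T, B4->F, B5->T, B6->T; outcomes B1=T, B1=F, B2=T, B3=S, B4=F, B5=T, B6=T
input #4, g=5, m=3, y=-4: events B1->T, B1->T, B1->T, B1->T, B1->T, B1->T, B1->T, B1->F, B3->E, B2->F, B5->T, B6->T; outcomes B1=T, B1=F, B2=F, B3=E, B5=T, B6=T
input #5, g=6, m=3, y=-2: events B1->T, B1->T, B1->T, B1->T, B1->T, B1->T, B1->F, B3->S, B2->T, B4->F, B5->T, B6->F, B7->T; outcomes B1=T, B1=F, B2=T, B3=S, B4=F, B5=T, B6=F, B7=T
input #6, g=3, m=5, y=-4: events B1->T, B1->T, B1->T, B1->T, B1->T, B1->T, B1->T, B1->T, B1->T, B1->F, B3->S, B2->T, B4->T, B5->T, ...; outcomes B1=T, B1=F, B2=T, B3=S, B4=T, B5=T, B6=T
input #7, g=3, m=3, y=-3: events B1->T, B1->T, B1->T, B1->T, B1->T, B1->T, B1->T, B1->T, B1->T, B1->F, B3->S, B2->T, B4->F, B5->T, ...; outcomes B1=T, B1=F, B2=T, B3=S, B4=F, B5=T, B6=T
input #8, g=5, m=3, y=-1: events B1->T, B1->T, B1->T, B1->T, B1->T, B1->T, B1->T, B1->F, B3->E, B2->F, B5->T, B6->T; outcomes B1=T, B1=F, B2=F, B3=E, B5=T, B6=T
input #9, g=6, m=3, y=-1: events B1->T, B1->T, B1->T, B1->T, B1->T, B1->T, B1->F, B3->S, B2->T, B4->F, B5->T, B6->T; outcomes B1=T, B1=F, B2=T, B3=S, B4=F, B5=T, B6=T
the full pool covers 13 outcomes: B1=T, B1=F, B2=T, B2=F, B3=S, B3=E, B4=T, B4=F, B5=T, B5=F, B6=T, B6=F, B7=T
no size-1 subset reaches all 13 outcomes (best union: 8/13)
no size-2 subset reaches all 13 outcomes (best union: 11/13)
no size-3 subset reaches all 13 outcomes (best union: 12/13)
the canonical winner is {1, 4, 5, 6}: size 4, full 13-outcome coverage, earliest index list among size-4 covers
Answer: 4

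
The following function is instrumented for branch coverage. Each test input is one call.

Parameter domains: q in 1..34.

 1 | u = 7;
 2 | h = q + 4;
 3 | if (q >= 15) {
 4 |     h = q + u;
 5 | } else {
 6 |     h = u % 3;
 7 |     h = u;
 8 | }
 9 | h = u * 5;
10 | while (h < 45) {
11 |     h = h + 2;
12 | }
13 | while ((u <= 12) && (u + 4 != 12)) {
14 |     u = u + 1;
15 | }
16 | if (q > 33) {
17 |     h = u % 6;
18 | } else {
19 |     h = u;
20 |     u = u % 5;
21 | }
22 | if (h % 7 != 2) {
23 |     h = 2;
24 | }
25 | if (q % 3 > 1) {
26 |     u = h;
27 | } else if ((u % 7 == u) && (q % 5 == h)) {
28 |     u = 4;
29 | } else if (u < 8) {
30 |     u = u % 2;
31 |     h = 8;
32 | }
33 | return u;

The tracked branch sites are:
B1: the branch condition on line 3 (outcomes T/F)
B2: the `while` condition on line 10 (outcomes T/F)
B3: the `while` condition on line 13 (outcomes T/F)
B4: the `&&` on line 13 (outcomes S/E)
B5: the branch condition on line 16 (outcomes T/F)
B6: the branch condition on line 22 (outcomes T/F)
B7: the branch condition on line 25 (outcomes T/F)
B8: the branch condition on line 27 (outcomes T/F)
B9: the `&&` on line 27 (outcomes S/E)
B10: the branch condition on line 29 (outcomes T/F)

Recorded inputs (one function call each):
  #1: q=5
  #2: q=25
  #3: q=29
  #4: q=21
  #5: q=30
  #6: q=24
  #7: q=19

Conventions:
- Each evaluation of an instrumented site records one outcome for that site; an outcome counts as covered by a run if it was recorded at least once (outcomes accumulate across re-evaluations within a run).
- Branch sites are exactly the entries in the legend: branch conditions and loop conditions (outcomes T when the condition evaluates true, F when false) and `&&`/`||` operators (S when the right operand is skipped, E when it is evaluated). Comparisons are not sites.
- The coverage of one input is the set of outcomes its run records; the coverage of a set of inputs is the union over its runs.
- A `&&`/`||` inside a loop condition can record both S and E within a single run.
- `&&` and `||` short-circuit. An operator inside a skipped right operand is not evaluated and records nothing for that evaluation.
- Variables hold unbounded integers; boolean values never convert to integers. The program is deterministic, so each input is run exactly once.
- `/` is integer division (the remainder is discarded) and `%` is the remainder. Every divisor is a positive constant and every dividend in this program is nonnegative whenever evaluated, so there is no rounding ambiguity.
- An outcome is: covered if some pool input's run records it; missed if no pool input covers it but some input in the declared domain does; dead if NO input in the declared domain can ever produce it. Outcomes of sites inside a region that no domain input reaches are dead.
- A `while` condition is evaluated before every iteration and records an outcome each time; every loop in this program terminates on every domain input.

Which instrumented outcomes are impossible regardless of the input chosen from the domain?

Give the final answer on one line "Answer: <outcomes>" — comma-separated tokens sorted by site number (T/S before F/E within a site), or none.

exhaustive pass over the 34-input domain:
  B4=S: never recorded by any domain input -> dead
  reachable outcomes have witnesses, e.g. B1=T (e.g. q=15), B1=F (e.g. q=1), B2=T (e.g. q=1), B2=F (e.g. q=1)

Answer: B4=S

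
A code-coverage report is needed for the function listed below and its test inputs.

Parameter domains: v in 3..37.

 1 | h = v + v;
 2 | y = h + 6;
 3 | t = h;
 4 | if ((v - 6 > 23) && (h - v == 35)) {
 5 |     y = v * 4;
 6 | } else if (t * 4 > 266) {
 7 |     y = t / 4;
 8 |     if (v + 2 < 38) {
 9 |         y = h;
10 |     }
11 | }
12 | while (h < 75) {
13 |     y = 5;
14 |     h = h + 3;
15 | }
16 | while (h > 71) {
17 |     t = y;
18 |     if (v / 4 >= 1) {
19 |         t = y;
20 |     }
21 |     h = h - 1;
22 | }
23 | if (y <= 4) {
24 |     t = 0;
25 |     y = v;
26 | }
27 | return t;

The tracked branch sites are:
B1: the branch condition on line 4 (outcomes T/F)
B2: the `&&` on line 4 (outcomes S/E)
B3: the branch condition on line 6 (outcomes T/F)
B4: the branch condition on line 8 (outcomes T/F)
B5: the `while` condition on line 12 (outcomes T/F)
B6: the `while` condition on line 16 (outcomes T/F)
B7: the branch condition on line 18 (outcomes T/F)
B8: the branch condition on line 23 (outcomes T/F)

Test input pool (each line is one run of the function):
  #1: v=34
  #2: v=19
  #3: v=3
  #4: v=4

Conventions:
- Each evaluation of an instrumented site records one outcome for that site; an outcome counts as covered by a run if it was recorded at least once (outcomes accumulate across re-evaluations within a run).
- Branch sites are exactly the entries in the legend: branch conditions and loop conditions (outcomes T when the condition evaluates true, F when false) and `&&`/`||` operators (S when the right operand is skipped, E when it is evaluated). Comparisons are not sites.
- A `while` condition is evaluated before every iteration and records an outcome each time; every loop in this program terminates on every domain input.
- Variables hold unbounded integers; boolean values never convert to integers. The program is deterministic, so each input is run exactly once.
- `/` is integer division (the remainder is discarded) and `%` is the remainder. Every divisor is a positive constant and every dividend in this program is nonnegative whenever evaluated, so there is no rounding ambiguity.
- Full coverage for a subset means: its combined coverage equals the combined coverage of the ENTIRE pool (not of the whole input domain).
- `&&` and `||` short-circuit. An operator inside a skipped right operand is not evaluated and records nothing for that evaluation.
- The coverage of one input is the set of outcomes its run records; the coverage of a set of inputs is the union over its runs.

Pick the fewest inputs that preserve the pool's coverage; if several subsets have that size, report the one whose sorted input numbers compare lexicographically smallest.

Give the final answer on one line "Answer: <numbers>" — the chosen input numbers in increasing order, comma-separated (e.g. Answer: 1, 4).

input #1 (v=34): covers B1=F, B2=E, B3=T, B4=T, B5=T, B5=F, B6=T, B6=F, B7=T, B8=F
input #2 (v=19): covers B1=F, B2=S, B3=F, B5=T, B5=F, B6=T, B6=F, B7=T, B8=F
input #3 (v=3): covers B1=F, B2=S, B3=F, B5=T, B5=F, B6=T, B6=F, B7=F, B8=F
input #4 (v=4): covers B1=F, B2=S, B3=F, B5=T, B5=F, B6=T, B6=F, B7=T, B8=F
pool-wide coverage (13 outcomes): B1=F, B2=S, B2=E, B3=T, B3=F, B4=T, B5=T, B5=F, B6=T, B6=F, B7=T, B7=F, B8=F
checked all size-1 subsets: none covers 13 outcomes (max 10/13)
size 2: inputs {1, 3} cover all 13 outcomes, and no lexicographically smaller subset of this size does

Answer: 1, 3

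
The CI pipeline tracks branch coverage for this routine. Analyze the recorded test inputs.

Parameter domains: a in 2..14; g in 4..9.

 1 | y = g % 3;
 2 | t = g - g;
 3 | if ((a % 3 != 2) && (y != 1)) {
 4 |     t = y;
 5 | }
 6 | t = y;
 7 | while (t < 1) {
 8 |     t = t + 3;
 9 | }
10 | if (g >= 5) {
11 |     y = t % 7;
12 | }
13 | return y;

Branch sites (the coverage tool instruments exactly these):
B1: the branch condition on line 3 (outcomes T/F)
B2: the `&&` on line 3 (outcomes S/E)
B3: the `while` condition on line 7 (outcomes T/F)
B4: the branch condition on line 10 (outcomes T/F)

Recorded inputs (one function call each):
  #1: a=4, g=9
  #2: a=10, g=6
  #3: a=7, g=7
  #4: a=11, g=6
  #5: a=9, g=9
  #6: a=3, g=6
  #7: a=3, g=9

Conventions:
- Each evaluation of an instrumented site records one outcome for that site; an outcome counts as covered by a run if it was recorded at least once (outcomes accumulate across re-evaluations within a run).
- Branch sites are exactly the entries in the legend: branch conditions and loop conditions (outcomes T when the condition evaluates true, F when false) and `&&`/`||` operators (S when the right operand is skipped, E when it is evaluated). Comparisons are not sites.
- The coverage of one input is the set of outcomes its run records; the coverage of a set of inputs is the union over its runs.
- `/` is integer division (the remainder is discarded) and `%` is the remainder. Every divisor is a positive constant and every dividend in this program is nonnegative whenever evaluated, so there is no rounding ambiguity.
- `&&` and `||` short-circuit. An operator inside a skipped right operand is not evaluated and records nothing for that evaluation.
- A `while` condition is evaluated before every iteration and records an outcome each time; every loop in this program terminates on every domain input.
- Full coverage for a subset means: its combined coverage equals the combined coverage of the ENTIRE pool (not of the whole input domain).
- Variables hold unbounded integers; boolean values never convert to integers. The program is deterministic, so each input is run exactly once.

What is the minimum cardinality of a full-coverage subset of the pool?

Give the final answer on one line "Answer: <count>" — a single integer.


#1 (a=4, g=9) -> B2->E, B1->T, B3->T, B3->F, B4->T; covered: B1=T, B2=E, B3=T, B3=F, B4=T
#2 (a=10, g=6) -> B2->E, B1->T, B3->T, B3->F, B4->T; covered: B1=T, B2=E, B3=T, B3=F, B4=T
#3 (a=7, g=7) -> B2->E, B1->F, B3->F, B4->T; covered: B1=F, B2=E, B3=F, B4=T
#4 (a=11, g=6) -> B2->S, B1->F, B3->T, B3->F, B4->T; covered: B1=F, B2=S, B3=T, B3=F, B4=T
#5 (a=9, g=9) -> B2->E, B1->T, B3->T, B3->F, B4->T; covered: B1=T, B2=E, B3=T, B3=F, B4=T
#6 (a=3, g=6) -> B2->E, B1->T, B3->T, B3->F, B4->T; covered: B1=T, B2=E, B3=T, B3=F, B4=T
#7 (a=3, g=9) -> B2->E, B1->T, B3->T, B3->F, B4->T; covered: B1=T, B2=E, B3=T, B3=F, B4=T
pool-wide coverage (7 outcomes): B1=T, B1=F, B2=S, B2=E, B3=T, B3=F, B4=T
size 1 is not enough: best union over all size-1 subsets is 5/7
the canonical winner is {1, 4}: size 2, full 7-outcome coverage, earliest index list among size-2 covers
Answer: 2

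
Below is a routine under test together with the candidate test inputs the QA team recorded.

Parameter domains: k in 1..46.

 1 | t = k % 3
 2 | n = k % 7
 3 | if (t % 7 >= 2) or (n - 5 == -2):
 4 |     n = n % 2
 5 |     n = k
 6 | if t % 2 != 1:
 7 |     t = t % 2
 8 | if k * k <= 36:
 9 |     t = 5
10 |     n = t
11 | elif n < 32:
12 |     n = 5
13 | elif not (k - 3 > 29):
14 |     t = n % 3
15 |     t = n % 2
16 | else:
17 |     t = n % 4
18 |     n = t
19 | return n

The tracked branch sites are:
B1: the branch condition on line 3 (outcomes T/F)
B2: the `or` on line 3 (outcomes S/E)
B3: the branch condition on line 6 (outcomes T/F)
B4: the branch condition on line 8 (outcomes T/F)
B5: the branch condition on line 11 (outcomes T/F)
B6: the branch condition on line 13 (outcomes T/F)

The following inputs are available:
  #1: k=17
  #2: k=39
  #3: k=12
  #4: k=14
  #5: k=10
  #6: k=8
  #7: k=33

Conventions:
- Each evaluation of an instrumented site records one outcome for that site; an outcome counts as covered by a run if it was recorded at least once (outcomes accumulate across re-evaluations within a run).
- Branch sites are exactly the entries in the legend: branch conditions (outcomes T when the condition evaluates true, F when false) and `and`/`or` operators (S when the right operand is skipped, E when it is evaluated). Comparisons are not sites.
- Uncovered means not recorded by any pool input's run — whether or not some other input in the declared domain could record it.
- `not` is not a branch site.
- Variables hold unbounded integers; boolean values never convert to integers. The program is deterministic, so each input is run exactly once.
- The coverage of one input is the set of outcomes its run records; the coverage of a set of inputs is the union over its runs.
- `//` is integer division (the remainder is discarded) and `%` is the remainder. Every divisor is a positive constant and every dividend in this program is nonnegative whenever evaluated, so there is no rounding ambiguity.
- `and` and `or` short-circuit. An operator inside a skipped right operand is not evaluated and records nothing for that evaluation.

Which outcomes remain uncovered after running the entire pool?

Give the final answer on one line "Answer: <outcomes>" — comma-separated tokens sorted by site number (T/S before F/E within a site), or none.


input #1, k=17: events B2->S, B1->T, B3->T, B4->F, B5->T; outcomes B1=T, B2=S, B3=T, B4=F, B5=T
input #2, k=39: events B2->E, B1->F, B3->T, B4->F, B5->T; outcomes B1=F, B2=E, B3=T, B4=F, B5=T
input #3, k=12: events B2->E, B1->F, B3->T, B4->F, B5->T; outcomes B1=F, B2=E, B3=T, B4=F, B5=T
input #4, k=14: events B2->S, B1->T, B3->T, B4->F, B5->T; outcomes B1=T, B2=S, B3=T, B4=F, B5=T
input #5, k=10: events B2->E, B1->T, B3->F, B4->F, B5->T; outcomes B1=T, B2=E, B3=F, B4=F, B5=T
input #6, k=8: events B2->S, B1->T, B3->T, B4->F, B5->T; outcomes B1=T, B2=S, B3=T, B4=F, B5=T
input #7, k=33: events B2->E, B1->F, B3->T, B4->F, B5->T; outcomes B1=F, B2=E, B3=T, B4=F, B5=T
union over the pool: B1=T, B1=F, B2=S, B2=E, B3=T, B3=F, B4=F, B5=T
uncovered (4 of 12): B4=T, B5=F, B6=T, B6=F
Answer: B4=T, B5=F, B6=T, B6=F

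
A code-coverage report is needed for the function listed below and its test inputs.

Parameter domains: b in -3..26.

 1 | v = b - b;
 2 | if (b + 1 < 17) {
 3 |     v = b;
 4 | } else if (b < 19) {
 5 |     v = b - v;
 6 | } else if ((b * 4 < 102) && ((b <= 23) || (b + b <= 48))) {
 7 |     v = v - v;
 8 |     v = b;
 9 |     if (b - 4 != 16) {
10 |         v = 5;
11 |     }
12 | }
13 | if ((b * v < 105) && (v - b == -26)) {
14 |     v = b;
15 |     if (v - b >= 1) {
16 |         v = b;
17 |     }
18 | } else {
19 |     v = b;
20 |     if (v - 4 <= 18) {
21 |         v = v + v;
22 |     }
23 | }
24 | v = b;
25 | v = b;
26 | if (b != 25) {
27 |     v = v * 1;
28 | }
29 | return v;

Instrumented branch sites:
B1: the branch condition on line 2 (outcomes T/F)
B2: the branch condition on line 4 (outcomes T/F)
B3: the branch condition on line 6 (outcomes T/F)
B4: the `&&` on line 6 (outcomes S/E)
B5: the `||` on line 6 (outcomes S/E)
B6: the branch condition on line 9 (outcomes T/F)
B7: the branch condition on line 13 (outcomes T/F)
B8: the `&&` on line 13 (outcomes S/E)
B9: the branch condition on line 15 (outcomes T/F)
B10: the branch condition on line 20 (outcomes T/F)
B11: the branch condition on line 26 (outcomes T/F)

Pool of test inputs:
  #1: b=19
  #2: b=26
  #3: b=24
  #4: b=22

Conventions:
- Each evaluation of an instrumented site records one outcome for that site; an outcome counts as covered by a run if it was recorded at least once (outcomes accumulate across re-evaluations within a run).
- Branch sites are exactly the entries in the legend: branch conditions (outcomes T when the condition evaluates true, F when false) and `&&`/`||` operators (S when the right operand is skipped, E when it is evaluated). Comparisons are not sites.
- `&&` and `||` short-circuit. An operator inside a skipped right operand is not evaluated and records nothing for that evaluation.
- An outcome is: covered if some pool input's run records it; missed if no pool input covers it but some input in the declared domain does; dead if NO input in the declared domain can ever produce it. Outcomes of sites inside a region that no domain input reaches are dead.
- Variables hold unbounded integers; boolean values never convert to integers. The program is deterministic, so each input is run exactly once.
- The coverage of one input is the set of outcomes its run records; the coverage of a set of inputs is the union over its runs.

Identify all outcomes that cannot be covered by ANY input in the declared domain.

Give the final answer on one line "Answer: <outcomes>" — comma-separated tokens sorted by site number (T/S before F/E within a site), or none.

running all 30 domain inputs and tallying outcomes:
  B9=T: zero occurrences over every domain input -> dead
  reachable outcomes have witnesses, e.g. B1=T (e.g. b=-3), B1=F (e.g. b=16), B2=T (e.g. b=16), B2=F (e.g. b=19)

Answer: B9=T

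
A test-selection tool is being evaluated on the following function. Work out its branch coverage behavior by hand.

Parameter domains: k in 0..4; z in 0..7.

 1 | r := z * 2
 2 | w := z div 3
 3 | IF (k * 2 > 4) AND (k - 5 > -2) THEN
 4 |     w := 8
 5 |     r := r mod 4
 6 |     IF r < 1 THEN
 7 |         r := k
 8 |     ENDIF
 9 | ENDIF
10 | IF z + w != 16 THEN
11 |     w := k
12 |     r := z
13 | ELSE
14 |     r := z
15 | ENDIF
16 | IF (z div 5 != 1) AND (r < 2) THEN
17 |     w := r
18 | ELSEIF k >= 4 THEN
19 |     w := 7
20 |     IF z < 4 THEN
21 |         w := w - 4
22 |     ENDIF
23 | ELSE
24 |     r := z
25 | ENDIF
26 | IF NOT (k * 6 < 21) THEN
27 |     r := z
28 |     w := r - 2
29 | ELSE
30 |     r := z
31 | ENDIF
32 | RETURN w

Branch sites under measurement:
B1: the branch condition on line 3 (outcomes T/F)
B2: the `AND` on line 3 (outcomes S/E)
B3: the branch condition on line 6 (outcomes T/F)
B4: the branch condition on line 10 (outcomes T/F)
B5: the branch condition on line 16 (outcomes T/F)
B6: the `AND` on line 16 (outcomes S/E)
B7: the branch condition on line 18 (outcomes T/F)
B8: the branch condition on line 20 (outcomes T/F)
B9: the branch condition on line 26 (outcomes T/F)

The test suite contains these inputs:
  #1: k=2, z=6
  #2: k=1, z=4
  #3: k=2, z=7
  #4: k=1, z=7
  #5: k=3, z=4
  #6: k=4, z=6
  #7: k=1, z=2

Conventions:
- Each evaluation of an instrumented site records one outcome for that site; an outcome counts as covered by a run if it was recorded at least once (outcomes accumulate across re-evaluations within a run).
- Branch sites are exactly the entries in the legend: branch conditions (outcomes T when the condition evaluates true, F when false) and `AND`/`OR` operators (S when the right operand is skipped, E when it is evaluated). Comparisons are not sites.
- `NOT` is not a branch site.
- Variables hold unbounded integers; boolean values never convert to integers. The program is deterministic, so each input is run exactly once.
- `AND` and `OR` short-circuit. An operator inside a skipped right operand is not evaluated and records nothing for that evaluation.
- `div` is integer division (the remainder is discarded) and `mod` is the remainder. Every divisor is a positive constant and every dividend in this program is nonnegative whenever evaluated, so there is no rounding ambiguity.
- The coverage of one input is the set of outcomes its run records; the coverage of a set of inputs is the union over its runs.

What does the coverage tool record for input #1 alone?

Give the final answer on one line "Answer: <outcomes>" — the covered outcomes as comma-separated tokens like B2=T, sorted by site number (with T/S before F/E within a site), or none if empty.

Event log for input #1 (k=2, z=6):
  B2->S, B1->F, B4->T, B6->S, B5->F, B7->F, B9->F
deduplicating events, the covered set is: B1=F, B2=S, B4=T, B5=F, B6=S, B7=F, B9=F

Answer: B1=F, B2=S, B4=T, B5=F, B6=S, B7=F, B9=F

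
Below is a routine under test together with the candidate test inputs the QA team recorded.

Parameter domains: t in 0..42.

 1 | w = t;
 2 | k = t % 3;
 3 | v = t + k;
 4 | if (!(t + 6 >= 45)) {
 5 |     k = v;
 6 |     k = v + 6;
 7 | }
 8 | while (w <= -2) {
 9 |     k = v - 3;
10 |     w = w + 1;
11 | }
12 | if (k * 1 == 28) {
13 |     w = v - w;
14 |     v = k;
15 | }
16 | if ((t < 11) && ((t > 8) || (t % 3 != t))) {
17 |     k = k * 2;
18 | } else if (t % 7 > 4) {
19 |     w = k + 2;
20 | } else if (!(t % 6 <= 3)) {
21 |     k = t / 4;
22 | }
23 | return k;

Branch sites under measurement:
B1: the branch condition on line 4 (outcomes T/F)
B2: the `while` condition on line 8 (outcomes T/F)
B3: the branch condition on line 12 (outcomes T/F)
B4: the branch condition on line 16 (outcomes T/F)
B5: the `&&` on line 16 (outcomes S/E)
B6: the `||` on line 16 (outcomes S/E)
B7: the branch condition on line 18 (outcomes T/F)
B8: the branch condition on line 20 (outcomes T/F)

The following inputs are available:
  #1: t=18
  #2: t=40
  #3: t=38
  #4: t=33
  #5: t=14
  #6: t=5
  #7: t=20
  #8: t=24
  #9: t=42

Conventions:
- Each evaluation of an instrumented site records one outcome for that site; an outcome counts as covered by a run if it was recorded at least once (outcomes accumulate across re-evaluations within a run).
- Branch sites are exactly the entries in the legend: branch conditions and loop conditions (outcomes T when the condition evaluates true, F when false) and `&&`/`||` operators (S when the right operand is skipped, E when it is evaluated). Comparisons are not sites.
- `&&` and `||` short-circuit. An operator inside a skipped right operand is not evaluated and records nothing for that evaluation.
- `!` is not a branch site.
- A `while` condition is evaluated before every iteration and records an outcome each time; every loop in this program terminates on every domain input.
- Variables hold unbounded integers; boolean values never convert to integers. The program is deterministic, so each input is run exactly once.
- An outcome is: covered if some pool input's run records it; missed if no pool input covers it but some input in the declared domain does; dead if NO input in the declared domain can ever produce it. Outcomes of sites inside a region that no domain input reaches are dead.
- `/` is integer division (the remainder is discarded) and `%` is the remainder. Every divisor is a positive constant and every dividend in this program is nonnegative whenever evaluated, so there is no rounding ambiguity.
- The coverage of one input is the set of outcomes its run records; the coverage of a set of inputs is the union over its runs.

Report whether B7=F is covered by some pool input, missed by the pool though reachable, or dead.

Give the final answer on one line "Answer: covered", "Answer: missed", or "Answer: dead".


B7=F is recorded by pool input(s) 1, 3, 5, 8, 9 -> covered
Answer: covered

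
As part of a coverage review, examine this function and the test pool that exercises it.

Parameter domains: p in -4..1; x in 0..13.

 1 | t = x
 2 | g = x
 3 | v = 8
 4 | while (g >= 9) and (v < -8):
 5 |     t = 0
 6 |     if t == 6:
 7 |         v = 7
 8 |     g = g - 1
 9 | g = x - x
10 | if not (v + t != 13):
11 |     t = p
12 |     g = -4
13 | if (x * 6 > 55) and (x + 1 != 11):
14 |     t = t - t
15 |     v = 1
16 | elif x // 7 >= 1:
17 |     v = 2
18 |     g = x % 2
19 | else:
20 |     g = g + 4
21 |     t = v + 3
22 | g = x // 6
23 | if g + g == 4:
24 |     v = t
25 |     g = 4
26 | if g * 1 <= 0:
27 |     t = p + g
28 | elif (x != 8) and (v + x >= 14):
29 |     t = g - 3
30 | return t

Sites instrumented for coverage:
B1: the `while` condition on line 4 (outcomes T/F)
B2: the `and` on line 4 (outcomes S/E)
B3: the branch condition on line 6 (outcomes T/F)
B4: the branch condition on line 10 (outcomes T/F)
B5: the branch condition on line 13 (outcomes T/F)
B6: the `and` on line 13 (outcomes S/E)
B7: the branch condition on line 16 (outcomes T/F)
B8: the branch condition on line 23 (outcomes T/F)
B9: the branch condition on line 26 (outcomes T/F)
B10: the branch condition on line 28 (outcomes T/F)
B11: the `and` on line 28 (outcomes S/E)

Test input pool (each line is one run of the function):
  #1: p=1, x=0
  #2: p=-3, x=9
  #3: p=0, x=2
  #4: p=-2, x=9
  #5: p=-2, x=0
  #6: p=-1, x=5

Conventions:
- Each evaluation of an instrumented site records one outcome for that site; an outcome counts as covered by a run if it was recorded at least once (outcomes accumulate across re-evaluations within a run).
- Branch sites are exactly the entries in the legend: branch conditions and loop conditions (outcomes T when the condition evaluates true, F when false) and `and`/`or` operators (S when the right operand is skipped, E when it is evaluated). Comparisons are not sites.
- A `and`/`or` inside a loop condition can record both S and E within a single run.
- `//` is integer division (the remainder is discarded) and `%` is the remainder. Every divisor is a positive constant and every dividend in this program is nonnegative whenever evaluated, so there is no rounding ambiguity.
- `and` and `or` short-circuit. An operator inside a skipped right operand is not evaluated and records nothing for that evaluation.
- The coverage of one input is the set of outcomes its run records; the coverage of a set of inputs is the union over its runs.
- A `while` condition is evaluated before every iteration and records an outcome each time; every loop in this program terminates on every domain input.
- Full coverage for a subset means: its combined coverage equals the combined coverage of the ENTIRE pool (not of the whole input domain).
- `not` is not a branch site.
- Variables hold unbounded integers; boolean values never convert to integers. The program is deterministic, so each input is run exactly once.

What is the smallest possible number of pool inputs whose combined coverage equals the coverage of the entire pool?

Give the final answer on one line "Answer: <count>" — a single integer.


input #1, p=1, x=0: outcomes B1=F, B2=S, B4=F, B5=F, B6=S, B7=F, B8=F, B9=T
input #2, p=-3, x=9: outcomes B1=F, B2=E, B4=F, B5=F, B6=S, B7=T, B8=F, B9=F, B10=F, B11=E
input #3, p=0, x=2: outcomes B1=F, B2=S, B4=F, B5=F, B6=S, B7=F, B8=F, B9=T
input #4, p=-2, x=9: outcomes B1=F, B2=E, B4=F, B5=F, B6=S, B7=T, B8=F, B9=F, B10=F, B11=E
input #5, p=-2, x=0: outcomes B1=F, B2=S, B4=F, B5=F, B6=S, B7=F, B8=F, B9=T
input #6, p=-1, x=5: outcomes B1=F, B2=S, B4=T, B5=F, B6=S, B7=F, B8=F, B9=T
the full pool covers 14 outcomes: B1=F, B2=S, B2=E, B4=T, B4=F, B5=F, B6=S, B7=T, B7=F, B8=F, B9=T, B9=F, B10=F, B11=E
size 1 is not enough: best union over all size-1 subsets is 10/14
the canonical winner is {2, 6}: size 2, full 14-outcome coverage, earliest index list among size-2 covers
Answer: 2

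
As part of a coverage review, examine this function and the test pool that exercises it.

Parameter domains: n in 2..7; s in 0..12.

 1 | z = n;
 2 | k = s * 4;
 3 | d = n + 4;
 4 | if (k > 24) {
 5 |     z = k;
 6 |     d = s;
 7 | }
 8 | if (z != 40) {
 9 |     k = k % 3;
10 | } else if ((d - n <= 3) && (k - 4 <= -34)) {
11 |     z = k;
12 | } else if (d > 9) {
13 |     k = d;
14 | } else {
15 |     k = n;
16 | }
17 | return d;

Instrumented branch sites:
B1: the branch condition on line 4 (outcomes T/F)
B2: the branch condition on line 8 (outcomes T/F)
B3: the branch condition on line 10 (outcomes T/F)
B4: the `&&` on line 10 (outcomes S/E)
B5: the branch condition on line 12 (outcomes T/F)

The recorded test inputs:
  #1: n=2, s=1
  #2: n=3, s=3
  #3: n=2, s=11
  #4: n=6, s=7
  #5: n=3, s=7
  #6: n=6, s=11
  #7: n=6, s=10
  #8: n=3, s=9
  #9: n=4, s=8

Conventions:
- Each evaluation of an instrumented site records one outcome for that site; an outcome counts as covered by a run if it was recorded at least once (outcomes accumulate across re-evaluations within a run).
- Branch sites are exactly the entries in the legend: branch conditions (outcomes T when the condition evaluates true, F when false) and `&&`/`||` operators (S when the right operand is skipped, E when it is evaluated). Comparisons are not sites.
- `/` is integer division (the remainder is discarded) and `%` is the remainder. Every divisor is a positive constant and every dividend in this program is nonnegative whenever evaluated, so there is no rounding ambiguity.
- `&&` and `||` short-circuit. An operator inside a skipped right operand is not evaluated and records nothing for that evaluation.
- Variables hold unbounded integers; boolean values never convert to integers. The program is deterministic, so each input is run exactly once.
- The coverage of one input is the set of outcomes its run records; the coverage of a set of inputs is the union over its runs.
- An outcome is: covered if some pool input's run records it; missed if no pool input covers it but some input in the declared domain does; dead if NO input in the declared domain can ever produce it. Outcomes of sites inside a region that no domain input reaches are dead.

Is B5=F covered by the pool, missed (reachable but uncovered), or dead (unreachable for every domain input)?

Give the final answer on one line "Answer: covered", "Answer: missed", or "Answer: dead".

no pool input records B5=F
checking all 78 inputs in the declared domain: B5=F is never recorded -> dead

Answer: dead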